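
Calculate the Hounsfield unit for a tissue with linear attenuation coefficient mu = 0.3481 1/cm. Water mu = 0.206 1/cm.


HU = ((mu_tissue - mu_water) / mu_water) * 1000
HU = ((0.3481 - 0.206) / 0.206) * 1000
HU = 689.8


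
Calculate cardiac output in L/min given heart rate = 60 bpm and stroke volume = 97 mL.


CO = HR * SV
CO = 60 * 97 / 1000
CO = 5.82 L/min


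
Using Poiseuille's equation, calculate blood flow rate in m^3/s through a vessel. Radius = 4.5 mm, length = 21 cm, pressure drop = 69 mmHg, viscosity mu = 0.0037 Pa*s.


Q = pi*r^4*dP / (8*mu*L)
r = 0.0045 m, L = 0.21 m
dP = 69 mmHg = 9199.218 Pa
Q = 0.001907 m^3/s


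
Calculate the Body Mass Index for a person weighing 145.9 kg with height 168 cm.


BMI = weight / height^2
height = 168 cm = 1.68 m
BMI = 145.9 / 1.68^2
BMI = 51.69 kg/m^2


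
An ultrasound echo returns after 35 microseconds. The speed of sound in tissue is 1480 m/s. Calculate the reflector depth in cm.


depth = c * t / 2
t = 35 us = 3.5000e-05 s
depth = 1480 * 3.5000e-05 / 2
depth = 0.0259 m = 2.59 cm


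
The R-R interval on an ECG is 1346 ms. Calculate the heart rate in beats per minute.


HR = 60 / RR_interval(s)
RR = 1346 ms = 1.346 s
HR = 60 / 1.346 = 44.58 bpm


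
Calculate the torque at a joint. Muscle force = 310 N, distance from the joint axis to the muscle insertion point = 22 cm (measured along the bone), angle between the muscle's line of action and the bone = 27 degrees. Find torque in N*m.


Torque = F * d * sin(theta)   (moment arm = d*sin(theta))
d = 22 cm = 0.22 m
Torque = 310 * 0.22 * sin(27)
Torque = 30.96 N*m


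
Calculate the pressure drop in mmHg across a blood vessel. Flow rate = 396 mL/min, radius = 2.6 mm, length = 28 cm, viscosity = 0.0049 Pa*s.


dP = 8*mu*L*Q / (pi*r^4)
Q = 396 mL/min = 6.6e-06 m^3/s
dP = 504.597 Pa = 504.597 / 133.322 mmHg = 3.785 mmHg


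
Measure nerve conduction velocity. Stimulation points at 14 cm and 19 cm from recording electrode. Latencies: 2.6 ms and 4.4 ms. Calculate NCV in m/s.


Distance = (19 - 14) / 100 = 0.05 m
dt = (4.4 - 2.6) / 1000 = 0.0018 s
NCV = dist / dt = 27.78 m/s


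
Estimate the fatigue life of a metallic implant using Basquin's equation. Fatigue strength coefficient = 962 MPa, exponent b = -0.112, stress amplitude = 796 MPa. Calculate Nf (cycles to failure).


sigma_a = sigma_f' * (2Nf)^b
2Nf = (sigma_a/sigma_f')^(1/b)
2Nf = (796/962)^(1/-0.112)
2Nf = 5.4260299
Nf = 2.713


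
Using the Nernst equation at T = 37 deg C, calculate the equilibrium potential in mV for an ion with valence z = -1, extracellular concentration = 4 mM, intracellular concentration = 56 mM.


E = (RT/(zF)) * ln(C_out/C_in)
T = 37 + 273.15 = 310.15 K
E = (8.314 * 310.15 / (-1 * 96485)) * ln(4/56)
E = 70.53 mV


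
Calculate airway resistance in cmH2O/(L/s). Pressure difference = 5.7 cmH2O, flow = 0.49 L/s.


R = dP / flow
R = 5.7 / 0.49
R = 11.63 cmH2O/(L/s)


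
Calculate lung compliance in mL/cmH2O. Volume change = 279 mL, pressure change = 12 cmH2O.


C = dV / dP
C = 279 / 12
C = 23.25 mL/cmH2O


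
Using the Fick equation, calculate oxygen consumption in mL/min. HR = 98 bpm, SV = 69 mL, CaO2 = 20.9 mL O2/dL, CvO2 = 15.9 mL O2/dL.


CO = HR*SV = 98*69/1000 = 6.762 L/min
a-v O2 diff = 20.9 - 15.9 = 5 mL/dL
VO2 = CO * (CaO2-CvO2) * 10 dL/L
VO2 = 6.762 * 5 * 10
VO2 = 338.1 mL/min


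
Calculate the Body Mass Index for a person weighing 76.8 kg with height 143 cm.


BMI = weight / height^2
height = 143 cm = 1.43 m
BMI = 76.8 / 1.43^2
BMI = 37.56 kg/m^2


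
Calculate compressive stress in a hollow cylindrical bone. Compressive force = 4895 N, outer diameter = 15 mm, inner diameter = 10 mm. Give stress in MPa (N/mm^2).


A = pi*(r_o^2 - r_i^2)
r_o = 7.5 mm, r_i = 5 mm
A = 98.1748 mm^2
sigma = F/A = 4895 / 98.1748
sigma = 49.86 MPa


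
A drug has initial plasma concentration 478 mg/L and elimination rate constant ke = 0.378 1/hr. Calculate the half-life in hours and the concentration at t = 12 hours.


t_half = ln(2) / ke = 0.693147 / 0.378 = 1.834 hr
C(t) = C0 * exp(-ke*t) = 478 * exp(-0.378*12)
C(12) = 5.122 mg/L


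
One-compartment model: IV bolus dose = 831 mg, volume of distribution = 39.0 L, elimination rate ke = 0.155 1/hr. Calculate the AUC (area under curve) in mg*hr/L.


C0 = Dose/Vd = 831/39.0 = 21.3077 mg/L
AUC = C0/ke = 21.3077/0.155
AUC = 137.5 mg*hr/L


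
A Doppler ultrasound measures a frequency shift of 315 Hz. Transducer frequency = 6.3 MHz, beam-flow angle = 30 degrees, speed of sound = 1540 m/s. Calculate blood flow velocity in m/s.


v = fd * c / (2 * f0 * cos(theta))
v = 315 * 1540 / (2 * 6.3000e+06 * cos(30))
v = 0.04446 m/s


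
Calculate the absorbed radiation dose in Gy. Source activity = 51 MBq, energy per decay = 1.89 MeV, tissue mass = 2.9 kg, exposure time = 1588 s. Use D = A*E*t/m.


A = 51 MBq = 5.1000e+07 Bq
E = 1.89 MeV = 3.02778e-13 J
D = A*E*t/m = 5.1000e+07*3.02778e-13*1588/2.9
D = 0.008456 Gy


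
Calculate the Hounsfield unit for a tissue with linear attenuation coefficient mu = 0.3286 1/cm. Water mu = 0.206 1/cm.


HU = ((mu_tissue - mu_water) / mu_water) * 1000
HU = ((0.3286 - 0.206) / 0.206) * 1000
HU = 595.1


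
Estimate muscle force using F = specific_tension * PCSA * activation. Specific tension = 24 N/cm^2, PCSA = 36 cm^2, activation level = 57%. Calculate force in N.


F = sigma * PCSA * activation
F = 24 * 36 * 0.57
F = 492.5 N


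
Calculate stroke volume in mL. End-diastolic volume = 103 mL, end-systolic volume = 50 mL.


SV = EDV - ESV
SV = 103 - 50
SV = 53 mL


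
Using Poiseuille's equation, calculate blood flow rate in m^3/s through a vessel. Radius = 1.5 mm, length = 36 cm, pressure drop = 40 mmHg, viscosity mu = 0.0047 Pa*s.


Q = pi*r^4*dP / (8*mu*L)
r = 0.0015 m, L = 0.36 m
dP = 40 mmHg = 5332.88 Pa
Q = 6.2659e-06 m^3/s


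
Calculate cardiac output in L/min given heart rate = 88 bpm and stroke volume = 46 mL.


CO = HR * SV
CO = 88 * 46 / 1000
CO = 4.048 L/min


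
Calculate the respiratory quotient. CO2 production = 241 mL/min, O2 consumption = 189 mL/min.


RQ = VCO2 / VO2
RQ = 241 / 189
RQ = 1.275


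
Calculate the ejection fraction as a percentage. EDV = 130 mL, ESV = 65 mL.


SV = EDV - ESV = 130 - 65 = 65 mL
EF = SV/EDV * 100 = 65/130 * 100
EF = 50%


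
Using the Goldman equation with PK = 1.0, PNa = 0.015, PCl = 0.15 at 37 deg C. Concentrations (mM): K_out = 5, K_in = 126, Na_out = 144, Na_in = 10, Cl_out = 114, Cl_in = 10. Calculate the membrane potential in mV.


Vm = (RT/F)*ln((PK*Ko + PNa*Nao + PCl*Cli)/(PK*Ki + PNa*Nai + PCl*Clo))
Numer = 8.66, Denom = 143.25
Vm = -74.99 mV


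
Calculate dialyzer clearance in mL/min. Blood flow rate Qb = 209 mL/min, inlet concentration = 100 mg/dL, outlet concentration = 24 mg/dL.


K = Qb * (Cb_in - Cb_out) / Cb_in
K = 209 * (100 - 24) / 100
K = 158.8 mL/min


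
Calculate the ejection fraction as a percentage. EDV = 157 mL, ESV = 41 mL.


SV = EDV - ESV = 157 - 41 = 116 mL
EF = SV/EDV * 100 = 116/157 * 100
EF = 73.89%


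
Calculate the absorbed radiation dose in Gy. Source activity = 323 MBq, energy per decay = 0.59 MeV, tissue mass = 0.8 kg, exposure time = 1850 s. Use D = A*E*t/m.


A = 323 MBq = 3.2300e+08 Bq
E = 0.59 MeV = 9.4518e-14 J
D = A*E*t/m = 3.2300e+08*9.4518e-14*1850/0.8
D = 0.0706 Gy


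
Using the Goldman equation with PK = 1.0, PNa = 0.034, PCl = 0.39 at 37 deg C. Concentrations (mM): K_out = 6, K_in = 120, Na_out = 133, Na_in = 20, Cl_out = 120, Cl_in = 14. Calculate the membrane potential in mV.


Vm = (RT/F)*ln((PK*Ko + PNa*Nao + PCl*Cli)/(PK*Ki + PNa*Nai + PCl*Clo))
Numer = 15.982, Denom = 167.48
Vm = -62.79 mV


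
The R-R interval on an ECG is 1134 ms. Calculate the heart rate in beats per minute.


HR = 60 / RR_interval(s)
RR = 1134 ms = 1.134 s
HR = 60 / 1.134 = 52.91 bpm


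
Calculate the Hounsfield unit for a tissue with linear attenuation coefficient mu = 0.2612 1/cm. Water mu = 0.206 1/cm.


HU = ((mu_tissue - mu_water) / mu_water) * 1000
HU = ((0.2612 - 0.206) / 0.206) * 1000
HU = 268


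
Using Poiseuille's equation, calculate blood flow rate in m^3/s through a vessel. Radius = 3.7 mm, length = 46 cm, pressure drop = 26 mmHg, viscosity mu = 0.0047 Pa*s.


Q = pi*r^4*dP / (8*mu*L)
r = 0.0037 m, L = 0.46 m
dP = 26 mmHg = 3466.372 Pa
Q = 1.1800e-04 m^3/s


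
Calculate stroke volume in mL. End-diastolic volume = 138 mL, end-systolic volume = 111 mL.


SV = EDV - ESV
SV = 138 - 111
SV = 27 mL


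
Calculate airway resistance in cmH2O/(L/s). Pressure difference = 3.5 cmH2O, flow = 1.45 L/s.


R = dP / flow
R = 3.5 / 1.45
R = 2.414 cmH2O/(L/s)


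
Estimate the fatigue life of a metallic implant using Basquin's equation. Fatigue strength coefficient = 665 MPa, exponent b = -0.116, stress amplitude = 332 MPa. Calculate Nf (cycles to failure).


sigma_a = sigma_f' * (2Nf)^b
2Nf = (sigma_a/sigma_f')^(1/b)
2Nf = (332/665)^(1/-0.116)
2Nf = 398.76805
Nf = 199.4


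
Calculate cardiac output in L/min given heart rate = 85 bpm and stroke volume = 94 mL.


CO = HR * SV
CO = 85 * 94 / 1000
CO = 7.99 L/min


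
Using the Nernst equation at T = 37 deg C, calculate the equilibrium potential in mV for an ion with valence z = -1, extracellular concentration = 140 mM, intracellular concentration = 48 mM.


E = (RT/(zF)) * ln(C_out/C_in)
T = 37 + 273.15 = 310.15 K
E = (8.314 * 310.15 / (-1 * 96485)) * ln(140/48)
E = -28.61 mV


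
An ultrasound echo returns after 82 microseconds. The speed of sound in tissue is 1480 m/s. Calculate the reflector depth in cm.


depth = c * t / 2
t = 82 us = 8.2000e-05 s
depth = 1480 * 8.2000e-05 / 2
depth = 0.06068 m = 6.068 cm


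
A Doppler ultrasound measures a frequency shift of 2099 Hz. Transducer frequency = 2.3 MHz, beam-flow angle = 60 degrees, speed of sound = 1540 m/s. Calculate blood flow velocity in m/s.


v = fd * c / (2 * f0 * cos(theta))
v = 2099 * 1540 / (2 * 2.3000e+06 * cos(60))
v = 1.405 m/s


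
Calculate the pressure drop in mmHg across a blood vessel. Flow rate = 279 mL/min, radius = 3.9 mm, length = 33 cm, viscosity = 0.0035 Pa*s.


dP = 8*mu*L*Q / (pi*r^4)
Q = 279 mL/min = 4.65e-06 m^3/s
dP = 59.1176 Pa = 59.1176 / 133.322 mmHg = 0.4434 mmHg


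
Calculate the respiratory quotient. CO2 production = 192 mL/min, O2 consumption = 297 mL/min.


RQ = VCO2 / VO2
RQ = 192 / 297
RQ = 0.6465


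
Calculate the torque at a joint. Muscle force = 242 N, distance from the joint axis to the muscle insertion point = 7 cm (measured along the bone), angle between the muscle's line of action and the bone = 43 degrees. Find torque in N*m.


Torque = F * d * sin(theta)   (moment arm = d*sin(theta))
d = 7 cm = 0.07 m
Torque = 242 * 0.07 * sin(43)
Torque = 11.55 N*m


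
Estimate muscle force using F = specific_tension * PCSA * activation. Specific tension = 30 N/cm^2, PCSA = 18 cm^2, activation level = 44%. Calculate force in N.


F = sigma * PCSA * activation
F = 30 * 18 * 0.44
F = 237.6 N


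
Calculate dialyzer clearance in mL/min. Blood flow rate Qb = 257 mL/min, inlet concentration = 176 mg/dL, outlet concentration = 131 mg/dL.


K = Qb * (Cb_in - Cb_out) / Cb_in
K = 257 * (176 - 131) / 176
K = 65.71 mL/min


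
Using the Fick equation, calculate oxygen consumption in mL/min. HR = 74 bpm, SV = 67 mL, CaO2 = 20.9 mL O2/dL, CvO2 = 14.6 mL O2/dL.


CO = HR*SV = 74*67/1000 = 4.958 L/min
a-v O2 diff = 20.9 - 14.6 = 6.3 mL/dL
VO2 = CO * (CaO2-CvO2) * 10 dL/L
VO2 = 4.958 * 6.3 * 10
VO2 = 312.4 mL/min


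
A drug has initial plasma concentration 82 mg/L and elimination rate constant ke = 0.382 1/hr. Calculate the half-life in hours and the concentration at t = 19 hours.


t_half = ln(2) / ke = 0.693147 / 0.382 = 1.815 hr
C(t) = C0 * exp(-ke*t) = 82 * exp(-0.382*19)
C(19) = 0.05777 mg/L


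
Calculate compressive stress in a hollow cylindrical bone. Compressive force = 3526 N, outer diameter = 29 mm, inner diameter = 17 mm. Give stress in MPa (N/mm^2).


A = pi*(r_o^2 - r_i^2)
r_o = 14.5 mm, r_i = 8.5 mm
A = 433.54 mm^2
sigma = F/A = 3526 / 433.54
sigma = 8.133 MPa


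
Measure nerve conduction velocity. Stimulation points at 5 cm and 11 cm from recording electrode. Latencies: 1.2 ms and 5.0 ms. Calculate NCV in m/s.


Distance = (11 - 5) / 100 = 0.06 m
dt = (5.0 - 1.2) / 1000 = 0.0038 s
NCV = dist / dt = 15.79 m/s


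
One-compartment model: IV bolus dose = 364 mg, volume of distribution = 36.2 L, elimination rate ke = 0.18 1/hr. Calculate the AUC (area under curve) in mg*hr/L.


C0 = Dose/Vd = 364/36.2 = 10.0552 mg/L
AUC = C0/ke = 10.0552/0.18
AUC = 55.86 mg*hr/L


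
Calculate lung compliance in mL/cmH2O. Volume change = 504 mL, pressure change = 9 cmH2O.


C = dV / dP
C = 504 / 9
C = 56 mL/cmH2O


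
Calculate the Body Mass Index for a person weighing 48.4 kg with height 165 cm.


BMI = weight / height^2
height = 165 cm = 1.65 m
BMI = 48.4 / 1.65^2
BMI = 17.78 kg/m^2


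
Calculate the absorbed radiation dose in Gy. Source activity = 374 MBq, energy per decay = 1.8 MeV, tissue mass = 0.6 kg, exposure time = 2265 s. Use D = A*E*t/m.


A = 374 MBq = 3.7400e+08 Bq
E = 1.8 MeV = 2.8836e-13 J
D = A*E*t/m = 3.7400e+08*2.8836e-13*2265/0.6
D = 0.4071 Gy


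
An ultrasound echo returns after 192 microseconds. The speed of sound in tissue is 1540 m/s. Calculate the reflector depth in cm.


depth = c * t / 2
t = 192 us = 1.9200e-04 s
depth = 1540 * 1.9200e-04 / 2
depth = 0.14784 m = 14.784 cm


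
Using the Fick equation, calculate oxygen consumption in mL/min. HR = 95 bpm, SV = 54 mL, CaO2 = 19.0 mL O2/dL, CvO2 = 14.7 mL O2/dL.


CO = HR*SV = 95*54/1000 = 5.13 L/min
a-v O2 diff = 19.0 - 14.7 = 4.3 mL/dL
VO2 = CO * (CaO2-CvO2) * 10 dL/L
VO2 = 5.13 * 4.3 * 10
VO2 = 220.6 mL/min


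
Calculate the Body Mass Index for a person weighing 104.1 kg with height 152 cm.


BMI = weight / height^2
height = 152 cm = 1.52 m
BMI = 104.1 / 1.52^2
BMI = 45.06 kg/m^2


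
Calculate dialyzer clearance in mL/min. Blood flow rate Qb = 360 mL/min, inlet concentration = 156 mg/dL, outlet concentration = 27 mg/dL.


K = Qb * (Cb_in - Cb_out) / Cb_in
K = 360 * (156 - 27) / 156
K = 297.7 mL/min


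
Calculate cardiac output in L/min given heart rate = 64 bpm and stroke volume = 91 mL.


CO = HR * SV
CO = 64 * 91 / 1000
CO = 5.824 L/min


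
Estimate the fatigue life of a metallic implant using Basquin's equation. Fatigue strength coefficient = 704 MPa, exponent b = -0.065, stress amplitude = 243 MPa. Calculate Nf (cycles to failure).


sigma_a = sigma_f' * (2Nf)^b
2Nf = (sigma_a/sigma_f')^(1/b)
2Nf = (243/704)^(1/-0.065)
2Nf = 12798974
Nf = 6.3995e+06


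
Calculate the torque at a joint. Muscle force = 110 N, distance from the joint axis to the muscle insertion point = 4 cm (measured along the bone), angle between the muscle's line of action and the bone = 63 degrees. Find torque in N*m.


Torque = F * d * sin(theta)   (moment arm = d*sin(theta))
d = 4 cm = 0.04 m
Torque = 110 * 0.04 * sin(63)
Torque = 3.92 N*m


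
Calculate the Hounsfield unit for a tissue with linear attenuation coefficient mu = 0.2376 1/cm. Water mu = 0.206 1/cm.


HU = ((mu_tissue - mu_water) / mu_water) * 1000
HU = ((0.2376 - 0.206) / 0.206) * 1000
HU = 153.4


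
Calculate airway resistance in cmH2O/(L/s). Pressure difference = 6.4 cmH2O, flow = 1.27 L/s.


R = dP / flow
R = 6.4 / 1.27
R = 5.039 cmH2O/(L/s)


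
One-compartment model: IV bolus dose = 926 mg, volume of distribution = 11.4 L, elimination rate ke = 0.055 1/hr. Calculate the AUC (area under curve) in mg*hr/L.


C0 = Dose/Vd = 926/11.4 = 81.2281 mg/L
AUC = C0/ke = 81.2281/0.055
AUC = 1477 mg*hr/L


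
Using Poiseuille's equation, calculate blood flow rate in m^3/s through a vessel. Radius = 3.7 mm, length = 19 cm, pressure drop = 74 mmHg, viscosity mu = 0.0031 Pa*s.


Q = pi*r^4*dP / (8*mu*L)
r = 0.0037 m, L = 0.19 m
dP = 74 mmHg = 9865.828 Pa
Q = 0.001233 m^3/s


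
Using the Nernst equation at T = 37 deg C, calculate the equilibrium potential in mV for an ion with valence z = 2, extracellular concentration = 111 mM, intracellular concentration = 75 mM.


E = (RT/(zF)) * ln(C_out/C_in)
T = 37 + 273.15 = 310.15 K
E = (8.314 * 310.15 / (2 * 96485)) * ln(111/75)
E = 5.239 mV


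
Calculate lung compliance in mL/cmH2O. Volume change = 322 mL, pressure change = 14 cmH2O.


C = dV / dP
C = 322 / 14
C = 23 mL/cmH2O


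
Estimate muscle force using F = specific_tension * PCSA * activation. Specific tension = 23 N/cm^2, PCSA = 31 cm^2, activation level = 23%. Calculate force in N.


F = sigma * PCSA * activation
F = 23 * 31 * 0.23
F = 164 N


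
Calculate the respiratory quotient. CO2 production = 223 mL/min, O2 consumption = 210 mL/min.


RQ = VCO2 / VO2
RQ = 223 / 210
RQ = 1.062


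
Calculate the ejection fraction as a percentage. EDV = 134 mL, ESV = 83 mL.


SV = EDV - ESV = 134 - 83 = 51 mL
EF = SV/EDV * 100 = 51/134 * 100
EF = 38.06%


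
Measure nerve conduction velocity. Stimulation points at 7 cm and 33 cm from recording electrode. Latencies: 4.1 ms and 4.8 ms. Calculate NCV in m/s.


Distance = (33 - 7) / 100 = 0.26 m
dt = (4.8 - 4.1) / 1000 = 7.0000e-04 s
NCV = dist / dt = 371.4 m/s


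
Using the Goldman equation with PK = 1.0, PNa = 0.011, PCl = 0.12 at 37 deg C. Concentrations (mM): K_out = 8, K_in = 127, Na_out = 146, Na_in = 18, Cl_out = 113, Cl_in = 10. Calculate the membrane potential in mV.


Vm = (RT/F)*ln((PK*Ko + PNa*Nao + PCl*Cli)/(PK*Ki + PNa*Nai + PCl*Clo))
Numer = 10.806, Denom = 140.758
Vm = -68.6 mV


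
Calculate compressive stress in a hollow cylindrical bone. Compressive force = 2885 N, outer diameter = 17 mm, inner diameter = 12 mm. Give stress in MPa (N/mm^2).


A = pi*(r_o^2 - r_i^2)
r_o = 8.5 mm, r_i = 6 mm
A = 113.883 mm^2
sigma = F/A = 2885 / 113.883
sigma = 25.33 MPa


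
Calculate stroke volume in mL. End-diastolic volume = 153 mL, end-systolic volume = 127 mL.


SV = EDV - ESV
SV = 153 - 127
SV = 26 mL


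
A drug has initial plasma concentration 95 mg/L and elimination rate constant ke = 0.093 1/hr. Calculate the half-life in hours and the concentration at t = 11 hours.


t_half = ln(2) / ke = 0.693147 / 0.093 = 7.453 hr
C(t) = C0 * exp(-ke*t) = 95 * exp(-0.093*11)
C(11) = 34.15 mg/L


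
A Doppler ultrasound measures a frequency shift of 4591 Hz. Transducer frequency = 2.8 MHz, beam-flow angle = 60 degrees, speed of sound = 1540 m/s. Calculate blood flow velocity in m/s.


v = fd * c / (2 * f0 * cos(theta))
v = 4591 * 1540 / (2 * 2.8000e+06 * cos(60))
v = 2.525 m/s


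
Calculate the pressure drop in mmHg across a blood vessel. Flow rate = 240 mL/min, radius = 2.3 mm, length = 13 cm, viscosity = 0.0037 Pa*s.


dP = 8*mu*L*Q / (pi*r^4)
Q = 240 mL/min = 4e-06 m^3/s
dP = 175.079 Pa = 175.079 / 133.322 mmHg = 1.313 mmHg


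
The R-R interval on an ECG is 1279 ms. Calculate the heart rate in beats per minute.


HR = 60 / RR_interval(s)
RR = 1279 ms = 1.279 s
HR = 60 / 1.279 = 46.91 bpm


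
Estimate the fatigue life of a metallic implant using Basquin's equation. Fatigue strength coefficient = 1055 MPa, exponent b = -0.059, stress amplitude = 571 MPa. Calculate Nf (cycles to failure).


sigma_a = sigma_f' * (2Nf)^b
2Nf = (sigma_a/sigma_f')^(1/b)
2Nf = (571/1055)^(1/-0.059)
2Nf = 33030.961
Nf = 1.652e+04


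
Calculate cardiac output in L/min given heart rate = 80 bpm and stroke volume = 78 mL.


CO = HR * SV
CO = 80 * 78 / 1000
CO = 6.24 L/min


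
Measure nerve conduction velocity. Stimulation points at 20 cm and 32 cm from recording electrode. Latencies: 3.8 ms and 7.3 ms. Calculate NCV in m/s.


Distance = (32 - 20) / 100 = 0.12 m
dt = (7.3 - 3.8) / 1000 = 0.0035 s
NCV = dist / dt = 34.29 m/s


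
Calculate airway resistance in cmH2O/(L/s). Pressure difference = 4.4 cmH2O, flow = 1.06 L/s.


R = dP / flow
R = 4.4 / 1.06
R = 4.151 cmH2O/(L/s)


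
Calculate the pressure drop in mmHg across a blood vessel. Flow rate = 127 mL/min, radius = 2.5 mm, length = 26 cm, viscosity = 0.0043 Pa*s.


dP = 8*mu*L*Q / (pi*r^4)
Q = 127 mL/min = 2.11667e-06 m^3/s
dP = 154.268 Pa = 154.268 / 133.322 mmHg = 1.157 mmHg


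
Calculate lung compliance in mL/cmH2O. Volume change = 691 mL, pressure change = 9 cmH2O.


C = dV / dP
C = 691 / 9
C = 76.78 mL/cmH2O


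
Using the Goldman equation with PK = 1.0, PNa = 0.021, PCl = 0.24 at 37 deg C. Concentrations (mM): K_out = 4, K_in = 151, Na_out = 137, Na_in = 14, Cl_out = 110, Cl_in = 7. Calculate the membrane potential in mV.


Vm = (RT/F)*ln((PK*Ko + PNa*Nao + PCl*Cli)/(PK*Ki + PNa*Nai + PCl*Clo))
Numer = 8.557, Denom = 177.694
Vm = -81.07 mV


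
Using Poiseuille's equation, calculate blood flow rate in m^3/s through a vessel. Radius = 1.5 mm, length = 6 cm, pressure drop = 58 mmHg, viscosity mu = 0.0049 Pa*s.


Q = pi*r^4*dP / (8*mu*L)
r = 0.0015 m, L = 0.06 m
dP = 58 mmHg = 7732.676 Pa
Q = 5.2289e-05 m^3/s


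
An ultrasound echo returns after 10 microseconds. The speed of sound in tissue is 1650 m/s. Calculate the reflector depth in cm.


depth = c * t / 2
t = 10 us = 1.0000e-05 s
depth = 1650 * 1.0000e-05 / 2
depth = 0.00825 m = 0.825 cm


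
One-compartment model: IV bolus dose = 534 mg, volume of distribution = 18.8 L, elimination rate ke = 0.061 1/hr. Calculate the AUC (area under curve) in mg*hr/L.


C0 = Dose/Vd = 534/18.8 = 28.4043 mg/L
AUC = C0/ke = 28.4043/0.061
AUC = 465.6 mg*hr/L


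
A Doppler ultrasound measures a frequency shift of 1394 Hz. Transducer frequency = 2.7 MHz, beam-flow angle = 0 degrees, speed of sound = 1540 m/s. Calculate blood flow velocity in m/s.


v = fd * c / (2 * f0 * cos(theta))
v = 1394 * 1540 / (2 * 2.7000e+06 * cos(0))
v = 0.3975 m/s


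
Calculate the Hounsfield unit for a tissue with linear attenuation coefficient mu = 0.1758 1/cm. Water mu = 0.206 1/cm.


HU = ((mu_tissue - mu_water) / mu_water) * 1000
HU = ((0.1758 - 0.206) / 0.206) * 1000
HU = -146.6


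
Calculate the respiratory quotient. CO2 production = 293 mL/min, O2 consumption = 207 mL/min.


RQ = VCO2 / VO2
RQ = 293 / 207
RQ = 1.415


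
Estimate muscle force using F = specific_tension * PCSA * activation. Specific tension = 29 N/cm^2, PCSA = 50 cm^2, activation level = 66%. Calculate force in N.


F = sigma * PCSA * activation
F = 29 * 50 * 0.66
F = 957 N


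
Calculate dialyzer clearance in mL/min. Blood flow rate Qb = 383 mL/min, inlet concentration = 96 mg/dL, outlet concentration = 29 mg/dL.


K = Qb * (Cb_in - Cb_out) / Cb_in
K = 383 * (96 - 29) / 96
K = 267.3 mL/min


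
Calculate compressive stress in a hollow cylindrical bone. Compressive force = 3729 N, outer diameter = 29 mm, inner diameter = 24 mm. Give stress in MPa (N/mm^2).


A = pi*(r_o^2 - r_i^2)
r_o = 14.5 mm, r_i = 12 mm
A = 208.131 mm^2
sigma = F/A = 3729 / 208.131
sigma = 17.92 MPa


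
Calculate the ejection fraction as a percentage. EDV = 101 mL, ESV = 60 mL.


SV = EDV - ESV = 101 - 60 = 41 mL
EF = SV/EDV * 100 = 41/101 * 100
EF = 40.59%


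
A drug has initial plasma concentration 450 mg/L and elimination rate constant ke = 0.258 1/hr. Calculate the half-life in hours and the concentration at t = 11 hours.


t_half = ln(2) / ke = 0.693147 / 0.258 = 2.687 hr
C(t) = C0 * exp(-ke*t) = 450 * exp(-0.258*11)
C(11) = 26.34 mg/L


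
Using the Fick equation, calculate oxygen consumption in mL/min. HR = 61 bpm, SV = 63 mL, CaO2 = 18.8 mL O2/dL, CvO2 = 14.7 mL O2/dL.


CO = HR*SV = 61*63/1000 = 3.843 L/min
a-v O2 diff = 18.8 - 14.7 = 4.1 mL/dL
VO2 = CO * (CaO2-CvO2) * 10 dL/L
VO2 = 3.843 * 4.1 * 10
VO2 = 157.6 mL/min


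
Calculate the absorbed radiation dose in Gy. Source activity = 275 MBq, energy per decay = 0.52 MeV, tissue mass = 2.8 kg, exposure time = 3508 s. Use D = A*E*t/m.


A = 275 MBq = 2.7500e+08 Bq
E = 0.52 MeV = 8.3304e-14 J
D = A*E*t/m = 2.7500e+08*8.3304e-14*3508/2.8
D = 0.0287 Gy


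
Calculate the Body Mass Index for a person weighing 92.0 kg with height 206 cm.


BMI = weight / height^2
height = 206 cm = 2.06 m
BMI = 92.0 / 2.06^2
BMI = 21.68 kg/m^2


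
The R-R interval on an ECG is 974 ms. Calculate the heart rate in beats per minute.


HR = 60 / RR_interval(s)
RR = 974 ms = 0.974 s
HR = 60 / 0.974 = 61.6 bpm


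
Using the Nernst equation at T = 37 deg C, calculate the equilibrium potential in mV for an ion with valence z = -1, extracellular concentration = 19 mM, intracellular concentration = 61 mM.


E = (RT/(zF)) * ln(C_out/C_in)
T = 37 + 273.15 = 310.15 K
E = (8.314 * 310.15 / (-1 * 96485)) * ln(19/61)
E = 31.17 mV


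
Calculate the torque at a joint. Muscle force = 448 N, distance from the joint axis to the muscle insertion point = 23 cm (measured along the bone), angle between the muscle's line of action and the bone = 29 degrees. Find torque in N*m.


Torque = F * d * sin(theta)   (moment arm = d*sin(theta))
d = 23 cm = 0.23 m
Torque = 448 * 0.23 * sin(29)
Torque = 49.95 N*m


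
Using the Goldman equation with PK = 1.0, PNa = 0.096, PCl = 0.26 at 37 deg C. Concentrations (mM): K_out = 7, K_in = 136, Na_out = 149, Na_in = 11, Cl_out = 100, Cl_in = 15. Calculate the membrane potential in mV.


Vm = (RT/F)*ln((PK*Ko + PNa*Nao + PCl*Cli)/(PK*Ki + PNa*Nai + PCl*Clo))
Numer = 25.204, Denom = 163.056
Vm = -49.9 mV


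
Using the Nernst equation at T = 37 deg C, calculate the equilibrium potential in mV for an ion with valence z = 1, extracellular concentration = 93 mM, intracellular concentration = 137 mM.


E = (RT/(zF)) * ln(C_out/C_in)
T = 37 + 273.15 = 310.15 K
E = (8.314 * 310.15 / (1 * 96485)) * ln(93/137)
E = -10.35 mV


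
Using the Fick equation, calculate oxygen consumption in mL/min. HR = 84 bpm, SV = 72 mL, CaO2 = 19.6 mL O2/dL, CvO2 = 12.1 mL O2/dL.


CO = HR*SV = 84*72/1000 = 6.048 L/min
a-v O2 diff = 19.6 - 12.1 = 7.5 mL/dL
VO2 = CO * (CaO2-CvO2) * 10 dL/L
VO2 = 6.048 * 7.5 * 10
VO2 = 453.6 mL/min


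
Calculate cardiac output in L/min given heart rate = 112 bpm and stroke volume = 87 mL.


CO = HR * SV
CO = 112 * 87 / 1000
CO = 9.744 L/min


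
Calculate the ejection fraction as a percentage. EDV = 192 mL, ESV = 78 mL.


SV = EDV - ESV = 192 - 78 = 114 mL
EF = SV/EDV * 100 = 114/192 * 100
EF = 59.38%


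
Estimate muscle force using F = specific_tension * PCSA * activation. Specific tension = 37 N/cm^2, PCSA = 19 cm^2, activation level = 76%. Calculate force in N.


F = sigma * PCSA * activation
F = 37 * 19 * 0.76
F = 534.3 N


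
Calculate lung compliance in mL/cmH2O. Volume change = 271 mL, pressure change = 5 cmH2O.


C = dV / dP
C = 271 / 5
C = 54.2 mL/cmH2O


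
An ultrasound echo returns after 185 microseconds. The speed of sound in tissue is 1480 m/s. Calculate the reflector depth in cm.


depth = c * t / 2
t = 185 us = 1.8500e-04 s
depth = 1480 * 1.8500e-04 / 2
depth = 0.1369 m = 13.69 cm


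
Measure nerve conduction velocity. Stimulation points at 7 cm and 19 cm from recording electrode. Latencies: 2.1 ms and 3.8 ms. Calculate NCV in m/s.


Distance = (19 - 7) / 100 = 0.12 m
dt = (3.8 - 2.1) / 1000 = 0.0017 s
NCV = dist / dt = 70.59 m/s


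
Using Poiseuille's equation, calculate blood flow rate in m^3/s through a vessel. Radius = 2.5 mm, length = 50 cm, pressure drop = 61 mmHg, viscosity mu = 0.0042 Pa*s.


Q = pi*r^4*dP / (8*mu*L)
r = 0.0025 m, L = 0.5 m
dP = 61 mmHg = 8132.642 Pa
Q = 5.9406e-05 m^3/s


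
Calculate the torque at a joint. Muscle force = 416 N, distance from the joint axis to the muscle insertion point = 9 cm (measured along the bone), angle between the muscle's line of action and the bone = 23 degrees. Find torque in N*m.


Torque = F * d * sin(theta)   (moment arm = d*sin(theta))
d = 9 cm = 0.09 m
Torque = 416 * 0.09 * sin(23)
Torque = 14.63 N*m


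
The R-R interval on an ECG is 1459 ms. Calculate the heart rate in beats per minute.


HR = 60 / RR_interval(s)
RR = 1459 ms = 1.459 s
HR = 60 / 1.459 = 41.12 bpm


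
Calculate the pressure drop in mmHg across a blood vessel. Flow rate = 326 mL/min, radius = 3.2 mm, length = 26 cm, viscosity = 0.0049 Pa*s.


dP = 8*mu*L*Q / (pi*r^4)
Q = 326 mL/min = 5.43333e-06 m^3/s
dP = 168.103 Pa = 168.103 / 133.322 mmHg = 1.261 mmHg


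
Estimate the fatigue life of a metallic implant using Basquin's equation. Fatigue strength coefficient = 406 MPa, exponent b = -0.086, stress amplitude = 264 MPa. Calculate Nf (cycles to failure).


sigma_a = sigma_f' * (2Nf)^b
2Nf = (sigma_a/sigma_f')^(1/b)
2Nf = (264/406)^(1/-0.086)
2Nf = 149.11209
Nf = 74.56


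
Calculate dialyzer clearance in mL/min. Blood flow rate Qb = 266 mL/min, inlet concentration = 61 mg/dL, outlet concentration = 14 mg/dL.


K = Qb * (Cb_in - Cb_out) / Cb_in
K = 266 * (61 - 14) / 61
K = 205 mL/min


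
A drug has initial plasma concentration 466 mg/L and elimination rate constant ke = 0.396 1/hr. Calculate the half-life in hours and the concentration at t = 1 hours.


t_half = ln(2) / ke = 0.693147 / 0.396 = 1.75 hr
C(t) = C0 * exp(-ke*t) = 466 * exp(-0.396*1)
C(1) = 313.6 mg/L


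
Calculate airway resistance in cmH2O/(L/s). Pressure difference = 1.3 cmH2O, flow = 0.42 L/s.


R = dP / flow
R = 1.3 / 0.42
R = 3.095 cmH2O/(L/s)


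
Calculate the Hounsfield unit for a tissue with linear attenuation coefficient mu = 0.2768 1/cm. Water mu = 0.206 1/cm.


HU = ((mu_tissue - mu_water) / mu_water) * 1000
HU = ((0.2768 - 0.206) / 0.206) * 1000
HU = 343.7


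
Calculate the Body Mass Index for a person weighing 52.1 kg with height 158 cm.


BMI = weight / height^2
height = 158 cm = 1.58 m
BMI = 52.1 / 1.58^2
BMI = 20.87 kg/m^2


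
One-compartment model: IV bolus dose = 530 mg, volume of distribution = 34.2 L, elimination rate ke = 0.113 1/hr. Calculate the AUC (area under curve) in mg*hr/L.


C0 = Dose/Vd = 530/34.2 = 15.4971 mg/L
AUC = C0/ke = 15.4971/0.113
AUC = 137.1 mg*hr/L


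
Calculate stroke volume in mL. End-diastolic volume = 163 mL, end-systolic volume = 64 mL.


SV = EDV - ESV
SV = 163 - 64
SV = 99 mL


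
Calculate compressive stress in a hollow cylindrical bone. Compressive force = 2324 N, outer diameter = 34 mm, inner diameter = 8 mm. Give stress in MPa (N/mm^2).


A = pi*(r_o^2 - r_i^2)
r_o = 17 mm, r_i = 4 mm
A = 857.655 mm^2
sigma = F/A = 2324 / 857.655
sigma = 2.71 MPa


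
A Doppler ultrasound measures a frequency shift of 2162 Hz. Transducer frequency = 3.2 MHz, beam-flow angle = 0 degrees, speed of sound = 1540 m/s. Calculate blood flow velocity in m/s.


v = fd * c / (2 * f0 * cos(theta))
v = 2162 * 1540 / (2 * 3.2000e+06 * cos(0))
v = 0.5202 m/s


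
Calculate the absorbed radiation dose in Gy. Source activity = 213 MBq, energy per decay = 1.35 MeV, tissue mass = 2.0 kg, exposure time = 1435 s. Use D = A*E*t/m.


A = 213 MBq = 2.1300e+08 Bq
E = 1.35 MeV = 2.1627e-13 J
D = A*E*t/m = 2.1300e+08*2.1627e-13*1435/2.0
D = 0.03305 Gy


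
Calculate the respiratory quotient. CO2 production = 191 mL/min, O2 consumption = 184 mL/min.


RQ = VCO2 / VO2
RQ = 191 / 184
RQ = 1.038


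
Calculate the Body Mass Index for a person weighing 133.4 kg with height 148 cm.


BMI = weight / height^2
height = 148 cm = 1.48 m
BMI = 133.4 / 1.48^2
BMI = 60.9 kg/m^2


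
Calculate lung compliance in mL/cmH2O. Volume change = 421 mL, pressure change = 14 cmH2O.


C = dV / dP
C = 421 / 14
C = 30.07 mL/cmH2O


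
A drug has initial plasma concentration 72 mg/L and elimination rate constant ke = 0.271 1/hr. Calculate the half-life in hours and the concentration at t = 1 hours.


t_half = ln(2) / ke = 0.693147 / 0.271 = 2.558 hr
C(t) = C0 * exp(-ke*t) = 72 * exp(-0.271*1)
C(1) = 54.91 mg/L


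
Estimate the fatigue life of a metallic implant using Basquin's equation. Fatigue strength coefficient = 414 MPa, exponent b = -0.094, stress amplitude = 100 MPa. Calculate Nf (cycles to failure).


sigma_a = sigma_f' * (2Nf)^b
2Nf = (sigma_a/sigma_f')^(1/b)
2Nf = (100/414)^(1/-0.094)
2Nf = 3662970.5
Nf = 1.8315e+06


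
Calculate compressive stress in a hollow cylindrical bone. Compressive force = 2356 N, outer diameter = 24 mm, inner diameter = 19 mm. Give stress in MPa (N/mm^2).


A = pi*(r_o^2 - r_i^2)
r_o = 12 mm, r_i = 9.5 mm
A = 168.861 mm^2
sigma = F/A = 2356 / 168.861
sigma = 13.95 MPa


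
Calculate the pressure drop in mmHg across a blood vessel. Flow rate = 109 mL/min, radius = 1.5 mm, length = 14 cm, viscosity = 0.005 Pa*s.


dP = 8*mu*L*Q / (pi*r^4)
Q = 109 mL/min = 1.81667e-06 m^3/s
dP = 639.66 Pa = 639.66 / 133.322 mmHg = 4.798 mmHg


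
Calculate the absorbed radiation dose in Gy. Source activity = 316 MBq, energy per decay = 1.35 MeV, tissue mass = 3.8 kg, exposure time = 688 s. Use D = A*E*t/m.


A = 316 MBq = 3.1600e+08 Bq
E = 1.35 MeV = 2.1627e-13 J
D = A*E*t/m = 3.1600e+08*2.1627e-13*688/3.8
D = 0.01237 Gy


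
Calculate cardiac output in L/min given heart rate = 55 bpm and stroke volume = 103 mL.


CO = HR * SV
CO = 55 * 103 / 1000
CO = 5.665 L/min


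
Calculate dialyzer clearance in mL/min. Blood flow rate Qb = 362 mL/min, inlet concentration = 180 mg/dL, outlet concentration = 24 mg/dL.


K = Qb * (Cb_in - Cb_out) / Cb_in
K = 362 * (180 - 24) / 180
K = 313.7 mL/min


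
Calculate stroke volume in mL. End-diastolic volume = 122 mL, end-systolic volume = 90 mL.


SV = EDV - ESV
SV = 122 - 90
SV = 32 mL


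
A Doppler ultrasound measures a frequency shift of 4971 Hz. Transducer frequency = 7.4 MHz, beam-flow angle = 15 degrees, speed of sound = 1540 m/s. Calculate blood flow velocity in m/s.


v = fd * c / (2 * f0 * cos(theta))
v = 4971 * 1540 / (2 * 7.4000e+06 * cos(15))
v = 0.5355 m/s


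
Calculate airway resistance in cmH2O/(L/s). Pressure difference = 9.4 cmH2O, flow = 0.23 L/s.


R = dP / flow
R = 9.4 / 0.23
R = 40.87 cmH2O/(L/s)


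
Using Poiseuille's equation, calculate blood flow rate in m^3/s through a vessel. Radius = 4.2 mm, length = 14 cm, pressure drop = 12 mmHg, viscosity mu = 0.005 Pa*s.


Q = pi*r^4*dP / (8*mu*L)
r = 0.0042 m, L = 0.14 m
dP = 12 mmHg = 1599.864 Pa
Q = 2.7928e-04 m^3/s


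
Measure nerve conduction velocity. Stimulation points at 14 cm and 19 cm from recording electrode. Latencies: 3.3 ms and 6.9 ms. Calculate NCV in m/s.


Distance = (19 - 14) / 100 = 0.05 m
dt = (6.9 - 3.3) / 1000 = 0.0036 s
NCV = dist / dt = 13.89 m/s


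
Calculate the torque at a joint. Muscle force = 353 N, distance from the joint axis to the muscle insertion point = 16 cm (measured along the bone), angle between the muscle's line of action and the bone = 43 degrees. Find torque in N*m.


Torque = F * d * sin(theta)   (moment arm = d*sin(theta))
d = 16 cm = 0.16 m
Torque = 353 * 0.16 * sin(43)
Torque = 38.52 N*m


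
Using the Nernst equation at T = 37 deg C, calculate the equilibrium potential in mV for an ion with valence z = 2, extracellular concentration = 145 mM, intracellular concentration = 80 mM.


E = (RT/(zF)) * ln(C_out/C_in)
T = 37 + 273.15 = 310.15 K
E = (8.314 * 310.15 / (2 * 96485)) * ln(145/80)
E = 7.947 mV


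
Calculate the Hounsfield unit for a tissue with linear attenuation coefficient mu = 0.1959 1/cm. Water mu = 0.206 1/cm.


HU = ((mu_tissue - mu_water) / mu_water) * 1000
HU = ((0.1959 - 0.206) / 0.206) * 1000
HU = -49.03


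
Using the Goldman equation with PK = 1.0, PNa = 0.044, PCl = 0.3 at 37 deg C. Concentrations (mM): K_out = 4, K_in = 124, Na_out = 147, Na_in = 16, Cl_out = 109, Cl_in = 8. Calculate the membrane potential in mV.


Vm = (RT/F)*ln((PK*Ko + PNa*Nao + PCl*Cli)/(PK*Ki + PNa*Nai + PCl*Clo))
Numer = 12.868, Denom = 157.404
Vm = -66.92 mV


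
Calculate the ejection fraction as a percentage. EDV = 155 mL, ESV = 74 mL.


SV = EDV - ESV = 155 - 74 = 81 mL
EF = SV/EDV * 100 = 81/155 * 100
EF = 52.26%


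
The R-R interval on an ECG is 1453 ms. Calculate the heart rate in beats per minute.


HR = 60 / RR_interval(s)
RR = 1453 ms = 1.453 s
HR = 60 / 1.453 = 41.29 bpm


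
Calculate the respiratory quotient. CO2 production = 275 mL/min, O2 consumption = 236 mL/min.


RQ = VCO2 / VO2
RQ = 275 / 236
RQ = 1.165


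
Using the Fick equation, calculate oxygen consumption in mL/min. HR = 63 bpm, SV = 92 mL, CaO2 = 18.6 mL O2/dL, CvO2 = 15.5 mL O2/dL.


CO = HR*SV = 63*92/1000 = 5.796 L/min
a-v O2 diff = 18.6 - 15.5 = 3.1 mL/dL
VO2 = CO * (CaO2-CvO2) * 10 dL/L
VO2 = 5.796 * 3.1 * 10
VO2 = 179.7 mL/min


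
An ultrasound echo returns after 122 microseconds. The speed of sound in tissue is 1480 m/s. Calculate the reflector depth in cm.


depth = c * t / 2
t = 122 us = 1.2200e-04 s
depth = 1480 * 1.2200e-04 / 2
depth = 0.09028 m = 9.028 cm


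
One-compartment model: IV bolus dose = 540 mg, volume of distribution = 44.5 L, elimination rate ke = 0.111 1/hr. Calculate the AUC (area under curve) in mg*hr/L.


C0 = Dose/Vd = 540/44.5 = 12.1348 mg/L
AUC = C0/ke = 12.1348/0.111
AUC = 109.3 mg*hr/L


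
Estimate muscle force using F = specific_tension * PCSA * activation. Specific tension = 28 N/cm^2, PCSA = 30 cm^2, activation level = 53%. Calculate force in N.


F = sigma * PCSA * activation
F = 28 * 30 * 0.53
F = 445.2 N


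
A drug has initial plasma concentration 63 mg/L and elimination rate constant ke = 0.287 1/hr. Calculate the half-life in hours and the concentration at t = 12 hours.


t_half = ln(2) / ke = 0.693147 / 0.287 = 2.415 hr
C(t) = C0 * exp(-ke*t) = 63 * exp(-0.287*12)
C(12) = 2.012 mg/L


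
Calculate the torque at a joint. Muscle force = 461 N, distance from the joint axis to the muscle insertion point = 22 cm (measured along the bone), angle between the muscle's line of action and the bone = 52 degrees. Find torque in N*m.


Torque = F * d * sin(theta)   (moment arm = d*sin(theta))
d = 22 cm = 0.22 m
Torque = 461 * 0.22 * sin(52)
Torque = 79.92 N*m


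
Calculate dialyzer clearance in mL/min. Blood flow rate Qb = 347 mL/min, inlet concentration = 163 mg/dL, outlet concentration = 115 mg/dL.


K = Qb * (Cb_in - Cb_out) / Cb_in
K = 347 * (163 - 115) / 163
K = 102.2 mL/min


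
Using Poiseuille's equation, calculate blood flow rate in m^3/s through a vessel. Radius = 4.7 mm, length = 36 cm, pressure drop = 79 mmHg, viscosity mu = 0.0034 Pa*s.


Q = pi*r^4*dP / (8*mu*L)
r = 0.0047 m, L = 0.36 m
dP = 79 mmHg = 10532.438 Pa
Q = 0.001649 m^3/s


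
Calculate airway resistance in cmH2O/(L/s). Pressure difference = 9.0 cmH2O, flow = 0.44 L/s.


R = dP / flow
R = 9.0 / 0.44
R = 20.45 cmH2O/(L/s)


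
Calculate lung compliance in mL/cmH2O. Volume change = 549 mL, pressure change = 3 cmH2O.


C = dV / dP
C = 549 / 3
C = 183 mL/cmH2O


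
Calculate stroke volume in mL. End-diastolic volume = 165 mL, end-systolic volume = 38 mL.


SV = EDV - ESV
SV = 165 - 38
SV = 127 mL


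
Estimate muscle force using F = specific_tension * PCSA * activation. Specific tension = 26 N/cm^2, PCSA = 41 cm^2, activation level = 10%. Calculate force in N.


F = sigma * PCSA * activation
F = 26 * 41 * 0.1
F = 106.6 N


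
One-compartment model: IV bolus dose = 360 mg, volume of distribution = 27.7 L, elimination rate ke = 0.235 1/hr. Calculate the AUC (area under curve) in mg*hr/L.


C0 = Dose/Vd = 360/27.7 = 12.9964 mg/L
AUC = C0/ke = 12.9964/0.235
AUC = 55.3 mg*hr/L


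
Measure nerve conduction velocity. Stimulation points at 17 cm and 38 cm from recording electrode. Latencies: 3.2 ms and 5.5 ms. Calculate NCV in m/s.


Distance = (38 - 17) / 100 = 0.21 m
dt = (5.5 - 3.2) / 1000 = 0.0023 s
NCV = dist / dt = 91.3 m/s


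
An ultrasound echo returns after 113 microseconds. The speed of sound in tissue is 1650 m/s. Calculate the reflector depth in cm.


depth = c * t / 2
t = 113 us = 1.1300e-04 s
depth = 1650 * 1.1300e-04 / 2
depth = 0.093225 m = 9.3225 cm
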